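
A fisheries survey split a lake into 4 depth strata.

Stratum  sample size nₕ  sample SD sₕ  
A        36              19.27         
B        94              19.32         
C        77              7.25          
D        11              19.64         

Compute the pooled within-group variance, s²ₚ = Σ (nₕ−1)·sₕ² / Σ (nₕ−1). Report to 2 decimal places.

Degrees of freedom: 35 + 93 + 76 + 10 = 214.
Σ(nₕ−1)sₕ² = 35·371.3329 + 93·373.2624 + 76·52.5625 + 10·385.7296 = 55562.1007.
s²ₚ = 55562.1007 / 214 = 259.6360... → 259.64.

259.64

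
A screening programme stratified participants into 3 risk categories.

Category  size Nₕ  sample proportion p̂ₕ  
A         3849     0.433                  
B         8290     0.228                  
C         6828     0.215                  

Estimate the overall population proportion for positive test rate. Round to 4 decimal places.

0.2649

Wₕ = Nₕ/N with N = 18967: 0.2029, 0.4371, 0.3600.
p̂_st = 0.2029·0.433 + 0.4371·0.228 + 0.3600·0.215 ≈ 0.264921... → 0.2649.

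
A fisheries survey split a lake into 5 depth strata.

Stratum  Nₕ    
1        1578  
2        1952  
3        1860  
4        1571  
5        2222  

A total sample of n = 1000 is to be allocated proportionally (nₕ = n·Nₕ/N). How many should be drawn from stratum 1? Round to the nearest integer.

172

Share of stratum 1 = 1578/9183 = 0.17184.
Allocate 1000 × 0.17184 = 171.839... → 172.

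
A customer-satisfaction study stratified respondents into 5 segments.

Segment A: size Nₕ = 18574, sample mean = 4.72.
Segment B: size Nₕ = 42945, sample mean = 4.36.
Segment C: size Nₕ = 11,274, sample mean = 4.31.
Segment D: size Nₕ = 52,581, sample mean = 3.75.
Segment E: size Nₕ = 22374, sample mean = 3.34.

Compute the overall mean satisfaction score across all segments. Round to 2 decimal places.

N = 18574 + 42945 + 11274 + 52581 + 22374 = 147748.
Weight each subgroup mean by Nₕ/N and sum.
Σ Nₕx̄ₕ = 18574·4.72 + 42945·4.36 + 11274·4.31 + 52581·3.75 + 22374·3.34 = 87669.28 + 187240.2 + 48590.94 + 197178.75 + 74729.16 = 595408.33.
Divide by N: 595408.33 / 147748 = 4.0299... → 4.03.

4.03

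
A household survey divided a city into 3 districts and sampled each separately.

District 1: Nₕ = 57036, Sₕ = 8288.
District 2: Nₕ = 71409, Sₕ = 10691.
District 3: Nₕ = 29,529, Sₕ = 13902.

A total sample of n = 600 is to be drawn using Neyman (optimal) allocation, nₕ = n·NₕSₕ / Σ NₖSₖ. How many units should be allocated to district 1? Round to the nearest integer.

172

1: NₕSₕ = 57036·8288 = 472714368
2: NₕSₕ = 71409·10691 = 763433619
3: NₕSₕ = 29529·13902 = 410512158
Σ NₕSₕ = 1646660145.
n_1 = 600·472714368/1646660145 = 172.245... → 172.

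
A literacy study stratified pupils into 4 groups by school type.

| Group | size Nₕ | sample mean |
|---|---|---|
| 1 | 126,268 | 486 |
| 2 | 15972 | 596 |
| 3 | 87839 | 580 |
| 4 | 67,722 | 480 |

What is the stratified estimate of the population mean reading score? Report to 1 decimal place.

518.3

N = 126268 + 15972 + 87839 + 67722 = 297801.
The stratified mean weights each stratum mean by its population share Nₕ/N.
Σ Nₕx̄ₕ = 126268·486 + 15972·596 + 87839·580 + 67722·480 = 61366248 + 9519312 + 50946620 + 32506560 = 154338740.
Divide by N: 154338740 / 297801 = 518.261... → 518.3.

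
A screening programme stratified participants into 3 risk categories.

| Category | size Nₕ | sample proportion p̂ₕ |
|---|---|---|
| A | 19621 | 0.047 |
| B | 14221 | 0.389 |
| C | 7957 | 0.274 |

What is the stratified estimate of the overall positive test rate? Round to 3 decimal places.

0.207

Wₕ = Nₕ/N with N = 41799: 0.4694, 0.3402, 0.1904.
p̂_st = 0.4694·0.047 + 0.3402·0.389 + 0.1904·0.274 ≈ 0.20657... → 0.207.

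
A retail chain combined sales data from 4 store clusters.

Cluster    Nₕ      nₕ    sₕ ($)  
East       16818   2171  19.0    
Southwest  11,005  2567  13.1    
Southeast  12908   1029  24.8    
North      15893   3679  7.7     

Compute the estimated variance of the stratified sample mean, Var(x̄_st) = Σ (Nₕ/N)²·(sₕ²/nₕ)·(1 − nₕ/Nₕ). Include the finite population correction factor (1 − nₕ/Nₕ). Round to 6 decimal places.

N = 56624. Term for each stratum: Wₕ²sₕ²/nₕ·(1−nₕ/Nₕ).
Var(x̄_st) = 0.012775247 + 0.001936178 + 0.028584180 + 0.000975696 = 0.044271300 → 0.044271.

0.044271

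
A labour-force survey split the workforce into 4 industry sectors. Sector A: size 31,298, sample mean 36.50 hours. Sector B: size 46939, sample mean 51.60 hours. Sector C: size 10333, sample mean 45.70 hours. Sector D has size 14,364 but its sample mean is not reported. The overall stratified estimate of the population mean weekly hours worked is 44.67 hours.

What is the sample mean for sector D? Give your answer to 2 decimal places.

39.08

N = 31298 + 46939 + 10333 + 14364 = 102934.
Overall total = μ·N = 44.67·102934 = 4598061.78.
Subtract the known strata: 31298·36.50 + 46939·51.60 + 10333·45.70 = 4036647.5.
Remaining total for sector D: 4598061.78 − 4036647.5 = 561414.28.
Divide by its size: 561414.28 / 14364 = 39.0848... → 39.08.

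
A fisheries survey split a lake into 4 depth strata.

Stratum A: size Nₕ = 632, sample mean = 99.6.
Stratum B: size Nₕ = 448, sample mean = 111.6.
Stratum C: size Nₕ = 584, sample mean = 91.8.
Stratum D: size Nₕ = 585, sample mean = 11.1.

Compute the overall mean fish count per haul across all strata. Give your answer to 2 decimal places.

N = 632 + 448 + 584 + 585 = 2249.
Overall mean = Σ (Nₕ/N)·x̄ₕ — weight by population share, not a simple average.
Σ Nₕx̄ₕ = 632·99.6 + 448·111.6 + 584·91.8 + 585·11.1 = 62947.2 + 49996.8 + 53611.2 + 6493.5 = 173048.7.
Divide by N: 173048.7 / 2249 = 76.9447... → 76.94.

76.94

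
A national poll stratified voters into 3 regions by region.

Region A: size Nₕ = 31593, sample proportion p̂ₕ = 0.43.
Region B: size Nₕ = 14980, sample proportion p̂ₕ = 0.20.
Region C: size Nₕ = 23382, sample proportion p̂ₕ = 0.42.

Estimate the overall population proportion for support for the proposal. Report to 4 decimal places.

N = 31593 + 14980 + 23382 = 69955.
Overall proportion = Σ (Nₕ/N)·p̂ₕ.
Σ Nₕp̂ₕ = 13584.99 + 2996 + 9820.44 = 26401.43.
26401.43 / 69955 = 0.377406... → 0.3774.

0.3774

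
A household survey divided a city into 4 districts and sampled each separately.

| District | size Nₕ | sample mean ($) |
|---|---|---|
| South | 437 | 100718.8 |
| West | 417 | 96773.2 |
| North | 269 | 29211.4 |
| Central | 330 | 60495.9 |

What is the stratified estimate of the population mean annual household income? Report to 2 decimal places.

77212.70

N = 437 + 417 + 269 + 330 = 1453.
The stratified mean weights each stratum mean by its population share Nₕ/N.
Σ Nₕx̄ₕ = 437·100718.8 + 417·96773.2 + 269·29211.4 + 330·60495.9 = 44014115.6 + 40354424.4 + 7857866.6 + 19963647 = 112190053.6.
Divide by N: 112190053.6 / 1453 = 77212.7003... → 77212.70.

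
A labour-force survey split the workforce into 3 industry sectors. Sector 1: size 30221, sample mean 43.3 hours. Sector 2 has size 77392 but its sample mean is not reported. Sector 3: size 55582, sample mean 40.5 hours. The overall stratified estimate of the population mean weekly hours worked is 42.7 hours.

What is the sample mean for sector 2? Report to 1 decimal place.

44.0

N = 30221 + 77392 + 55582 = 163195.
Overall total = μ·N = 42.7·163195 = 6968426.5.
Subtract the known strata: 30221·43.3 + 55582·40.5 = 3559640.3.
Remaining total for sector 2: 6968426.5 − 3559640.3 = 3408786.2.
Divide by its size: 3408786.2 / 77392 = 44.046... → 44.0.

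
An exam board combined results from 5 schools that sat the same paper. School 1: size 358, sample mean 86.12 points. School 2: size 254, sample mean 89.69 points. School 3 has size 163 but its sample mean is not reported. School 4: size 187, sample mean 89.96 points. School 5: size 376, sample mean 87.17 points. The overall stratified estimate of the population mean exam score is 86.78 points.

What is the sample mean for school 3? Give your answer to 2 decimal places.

79.15

N = 358 + 254 + 163 + 187 + 376 = 1338.
Overall total = μ·N = 86.78·1338 = 116111.64.
Subtract the known strata: 358·86.12 + 254·89.69 + 187·89.96 + 376·87.17 = 103210.66.
Remaining total for school 3: 116111.64 − 103210.66 = 12900.98.
Divide by its size: 12900.98 / 163 = 79.1471... → 79.15.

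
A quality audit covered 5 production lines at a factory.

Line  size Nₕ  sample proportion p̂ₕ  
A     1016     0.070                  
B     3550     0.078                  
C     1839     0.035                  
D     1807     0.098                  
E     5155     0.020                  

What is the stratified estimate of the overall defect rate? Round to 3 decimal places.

0.052

N = 1016 + 3550 + 1839 + 1807 + 5155 = 13367.
Overall proportion = Σ (Nₕ/N)·p̂ₕ.
Σ Nₕp̂ₕ = 71.12 + 276.9 + 64.365 + 177.086 + 103.1 = 692.571.
692.571 / 13367 = 0.05181... → 0.052.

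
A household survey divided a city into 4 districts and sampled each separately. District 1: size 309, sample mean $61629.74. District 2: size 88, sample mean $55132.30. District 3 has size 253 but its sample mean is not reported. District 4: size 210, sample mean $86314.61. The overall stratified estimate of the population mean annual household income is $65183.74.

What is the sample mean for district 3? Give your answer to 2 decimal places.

55481.09

N = 309 + 88 + 253 + 210 = 860.
Overall total = μ·N = 65183.74·860 = 56058016.4.
Subtract the known strata: 309·61629.74 + 88·55132.30 + 210·86314.61 = 42021300.16.
Remaining total for district 3: 56058016.4 − 42021300.16 = 14036716.24.
Divide by its size: 14036716.24 / 253 = 55481.0919... → 55481.09.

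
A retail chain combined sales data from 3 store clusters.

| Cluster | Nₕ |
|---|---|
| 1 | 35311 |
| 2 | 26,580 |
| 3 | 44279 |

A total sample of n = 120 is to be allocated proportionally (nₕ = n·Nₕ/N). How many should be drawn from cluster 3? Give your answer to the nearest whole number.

N = 35311 + 26580 + 44279 = 106170.
n_3 = 120·44279/106170 = 50.047... → 50.

50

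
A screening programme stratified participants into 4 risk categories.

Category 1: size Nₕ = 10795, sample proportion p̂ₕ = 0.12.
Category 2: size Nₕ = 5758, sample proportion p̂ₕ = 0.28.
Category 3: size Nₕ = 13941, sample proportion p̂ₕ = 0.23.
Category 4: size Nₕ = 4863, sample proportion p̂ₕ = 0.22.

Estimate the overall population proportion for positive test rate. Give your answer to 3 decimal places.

0.203

N = 10795 + 5758 + 13941 + 4863 = 35357.
Overall proportion = Σ (Nₕ/N)·p̂ₕ.
Σ Nₕp̂ₕ = 1295.4 + 1612.24 + 3206.43 + 1069.86 = 7183.93.
7183.93 / 35357 = 0.20318... → 0.203.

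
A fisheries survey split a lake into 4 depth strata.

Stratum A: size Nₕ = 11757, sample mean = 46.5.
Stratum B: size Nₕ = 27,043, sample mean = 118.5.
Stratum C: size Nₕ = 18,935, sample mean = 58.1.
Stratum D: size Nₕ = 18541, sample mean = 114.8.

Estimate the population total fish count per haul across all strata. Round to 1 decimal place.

6979926.3

Estimate total by summing Nₕ·x̄ₕ over strata.
11757·46.5 + 27043·118.5 + 18935·58.1 + 18541·114.8 = 546700.5 + 3204595.5 + 1100123.5 + 2128506.8 = 6979926.3.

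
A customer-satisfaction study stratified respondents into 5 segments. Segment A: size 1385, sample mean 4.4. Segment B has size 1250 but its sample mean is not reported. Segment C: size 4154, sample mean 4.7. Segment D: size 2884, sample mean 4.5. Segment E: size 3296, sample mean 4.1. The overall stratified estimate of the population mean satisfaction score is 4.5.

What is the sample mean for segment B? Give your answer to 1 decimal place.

N = 1385 + 1250 + 4154 + 2884 + 3296 = 12969.
Overall total = μ·N = 4.5·12969 = 58360.5.
Subtract the known strata: 1385·4.4 + 4154·4.7 + 2884·4.5 + 3296·4.1 = 52109.4.
Remaining total for segment B: 58360.5 − 52109.4 = 6251.1.
Divide by its size: 6251.1 / 1250 = 5.001... → 5.0.

5.0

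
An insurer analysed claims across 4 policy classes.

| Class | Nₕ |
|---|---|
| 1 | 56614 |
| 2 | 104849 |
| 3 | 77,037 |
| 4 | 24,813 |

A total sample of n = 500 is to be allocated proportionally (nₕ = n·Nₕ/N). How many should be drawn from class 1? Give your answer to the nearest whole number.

108

Share of class 1 = 56614/263313 = 0.21501.
Allocate 500 × 0.21501 = 107.503... → 108.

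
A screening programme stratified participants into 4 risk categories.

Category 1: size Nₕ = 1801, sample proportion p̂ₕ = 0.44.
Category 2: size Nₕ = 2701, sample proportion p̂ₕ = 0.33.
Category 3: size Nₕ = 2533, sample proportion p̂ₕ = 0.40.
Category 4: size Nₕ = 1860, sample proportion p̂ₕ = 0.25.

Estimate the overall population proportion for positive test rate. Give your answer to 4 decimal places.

Wₕ = Nₕ/N with N = 8895: 0.2025, 0.3037, 0.2848, 0.2091.
p̂_st = 0.2025·0.44 + 0.3037·0.33 + 0.2848·0.40 + 0.2091·0.25 ≈ 0.355477... → 0.3555.

0.3555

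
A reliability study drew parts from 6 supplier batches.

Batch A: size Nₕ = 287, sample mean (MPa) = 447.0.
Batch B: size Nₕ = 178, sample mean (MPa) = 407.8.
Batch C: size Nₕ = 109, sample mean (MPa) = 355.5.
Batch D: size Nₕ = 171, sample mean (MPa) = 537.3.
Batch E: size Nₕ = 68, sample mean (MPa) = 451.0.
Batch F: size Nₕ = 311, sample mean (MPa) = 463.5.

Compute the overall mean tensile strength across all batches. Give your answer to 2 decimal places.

x̄_st = (Σ Nₕx̄ₕ) / (Σ Nₕ) = (287·447.0 + 178·407.8 + 109·355.5 + 171·537.3 + 68·451.0 + 311·463.5) / 1124
= 506321.7 / 1124 = 450.4641... → 450.46.

450.46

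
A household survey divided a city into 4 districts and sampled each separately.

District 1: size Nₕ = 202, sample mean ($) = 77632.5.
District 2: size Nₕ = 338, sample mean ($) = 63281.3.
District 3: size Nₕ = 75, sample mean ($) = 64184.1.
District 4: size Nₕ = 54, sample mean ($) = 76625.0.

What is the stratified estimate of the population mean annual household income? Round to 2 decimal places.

68792.83

x̄_st = (Σ Nₕx̄ₕ) / (Σ Nₕ) = (202·77632.5 + 338·63281.3 + 75·64184.1 + 54·76625.0) / 669
= 46022401.9 / 669 = 68792.8280... → 68792.83.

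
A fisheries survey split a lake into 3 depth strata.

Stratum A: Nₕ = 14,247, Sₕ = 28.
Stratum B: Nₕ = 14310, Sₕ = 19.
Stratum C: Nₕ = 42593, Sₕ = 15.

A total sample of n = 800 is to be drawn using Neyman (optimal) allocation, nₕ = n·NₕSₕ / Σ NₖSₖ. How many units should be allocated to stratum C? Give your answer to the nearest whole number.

Σ NₕSₕ = 14247·28 + 14310·19 + 42593·15 = 1309701.
Share for C: 638895/1309701 = 0.48782.
n_C = 800 × 0.48782 = 390.254... → 390.

390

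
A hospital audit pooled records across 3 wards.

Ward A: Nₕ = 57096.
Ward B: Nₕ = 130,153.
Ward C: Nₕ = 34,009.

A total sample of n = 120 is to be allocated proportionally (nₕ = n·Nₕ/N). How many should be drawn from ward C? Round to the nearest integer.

Share of ward C = 34009/221258 = 0.15371.
Allocate 120 × 0.15371 = 18.445... → 18.

18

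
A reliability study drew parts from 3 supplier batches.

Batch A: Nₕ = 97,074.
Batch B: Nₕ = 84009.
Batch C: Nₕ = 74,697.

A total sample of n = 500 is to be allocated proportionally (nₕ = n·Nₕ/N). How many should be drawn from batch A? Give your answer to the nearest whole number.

190

Share of batch A = 97074/255780 = 0.37952.
Allocate 500 × 0.37952 = 189.761... → 190.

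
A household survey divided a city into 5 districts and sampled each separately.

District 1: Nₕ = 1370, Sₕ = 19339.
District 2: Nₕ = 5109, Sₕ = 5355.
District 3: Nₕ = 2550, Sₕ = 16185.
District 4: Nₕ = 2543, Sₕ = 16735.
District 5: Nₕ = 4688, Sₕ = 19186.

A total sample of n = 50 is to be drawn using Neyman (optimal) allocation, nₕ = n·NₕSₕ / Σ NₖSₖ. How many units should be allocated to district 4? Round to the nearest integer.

Σ NₕSₕ = 1370·19339 + 5109·5355 + 2550·16185 + 2543·16735 + 4688·19186 = 227625948.
Share for 4: 42557105/227625948 = 0.18696.
n_4 = 50 × 0.18696 = 9.348... → 9.

9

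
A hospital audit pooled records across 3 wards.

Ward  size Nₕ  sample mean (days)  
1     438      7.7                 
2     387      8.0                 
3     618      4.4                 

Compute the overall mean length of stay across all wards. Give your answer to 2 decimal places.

6.37

N = 1443; weights Wₕ = Nₕ/N = (0.3035, 0.2682, 0.4283).
x̄_st = Σ Wₕ·x̄ₕ = 0.3035·7.7 + 0.2682·8.0 + 0.4283·4.4 ≈ 6.3672...
→ 6.37.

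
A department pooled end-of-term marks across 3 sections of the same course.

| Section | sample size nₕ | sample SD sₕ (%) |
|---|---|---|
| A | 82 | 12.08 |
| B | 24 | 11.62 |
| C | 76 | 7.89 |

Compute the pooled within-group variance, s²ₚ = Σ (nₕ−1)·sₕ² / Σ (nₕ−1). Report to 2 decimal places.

109.47

A: (82−1)·12.08² = 81·145.9264 = 11820.0384
B: (24−1)·11.62² = 23·135.0244 = 3105.5612
C: (76−1)·7.89² = 75·62.2521 = 4668.9075
Numerator = 19594.5071; denominator = Σ(nₕ−1) = 179.
s²ₚ = 19594.5071/179 = 109.4665... → 109.47.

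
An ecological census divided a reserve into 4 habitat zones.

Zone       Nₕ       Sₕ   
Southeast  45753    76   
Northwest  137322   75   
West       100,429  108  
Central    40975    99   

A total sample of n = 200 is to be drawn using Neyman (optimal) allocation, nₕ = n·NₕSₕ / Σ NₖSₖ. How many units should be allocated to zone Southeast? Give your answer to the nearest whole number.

24

Σ NₕSₕ = 45753·76 + 137322·75 + 100429·108 + 40975·99 = 28679235.
Share for Southeast: 3477228/28679235 = 0.12125.
n_Southeast = 200 × 0.12125 = 24.249... → 24.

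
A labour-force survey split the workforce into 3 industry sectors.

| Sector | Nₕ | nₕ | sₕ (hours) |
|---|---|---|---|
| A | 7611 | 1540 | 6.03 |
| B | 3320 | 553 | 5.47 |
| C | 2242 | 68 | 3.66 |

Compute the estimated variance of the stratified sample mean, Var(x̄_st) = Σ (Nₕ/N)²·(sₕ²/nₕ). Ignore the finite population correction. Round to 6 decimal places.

0.017025

N = 13173; Wₕ = Nₕ/N.
sector A: (7611/13173)²·6.03²/1540 = 0.007881846
sector B: (3320/13173)²·5.47²/553 = 0.003436816
sector C: (2242/13173)²·3.66²/68 = 0.005706306
Sum = 0.017024969 → 0.017025.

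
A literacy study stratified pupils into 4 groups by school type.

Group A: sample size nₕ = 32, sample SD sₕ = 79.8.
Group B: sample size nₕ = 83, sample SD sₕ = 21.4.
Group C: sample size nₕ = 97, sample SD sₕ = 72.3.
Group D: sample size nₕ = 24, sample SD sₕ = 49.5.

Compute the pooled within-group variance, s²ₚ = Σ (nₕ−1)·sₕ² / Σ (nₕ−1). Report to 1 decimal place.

Degrees of freedom: 31 + 82 + 96 + 23 = 232.
Σ(nₕ−1)sₕ² = 31·6368.04 + 82·457.96 + 96·5227.29 + 23·2450.25 = 793137.55.
s²ₚ = 793137.55 / 232 = 3418.696... → 3418.7.

3418.7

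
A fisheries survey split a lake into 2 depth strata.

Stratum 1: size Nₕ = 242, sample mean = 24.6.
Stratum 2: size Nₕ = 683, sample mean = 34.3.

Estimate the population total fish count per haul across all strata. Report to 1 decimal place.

29380.1

1: 242·24.6 = 5953.2
2: 683·34.3 = 23426.9
τ̂ = Σ Nₕx̄ₕ = 29380.1.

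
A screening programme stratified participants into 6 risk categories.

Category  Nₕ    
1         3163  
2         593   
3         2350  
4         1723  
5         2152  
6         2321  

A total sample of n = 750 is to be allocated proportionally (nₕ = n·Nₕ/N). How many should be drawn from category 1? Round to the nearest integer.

193

Share of category 1 = 3163/12302 = 0.25711.
Allocate 750 × 0.25711 = 192.834... → 193.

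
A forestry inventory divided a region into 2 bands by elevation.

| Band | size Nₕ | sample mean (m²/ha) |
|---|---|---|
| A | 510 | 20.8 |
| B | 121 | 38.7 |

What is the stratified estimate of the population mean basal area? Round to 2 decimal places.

24.23

x̄_st = (Σ Nₕx̄ₕ) / (Σ Nₕ) = (510·20.8 + 121·38.7) / 631
= 15290.7 / 631 = 24.2325... → 24.23.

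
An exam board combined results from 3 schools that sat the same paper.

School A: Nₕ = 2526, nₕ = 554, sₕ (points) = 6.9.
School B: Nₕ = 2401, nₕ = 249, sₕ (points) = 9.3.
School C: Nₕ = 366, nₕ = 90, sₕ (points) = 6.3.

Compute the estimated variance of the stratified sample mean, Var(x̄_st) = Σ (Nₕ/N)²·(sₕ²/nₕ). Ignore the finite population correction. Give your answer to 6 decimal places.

N = 5293. Term for each stratum: Wₕ²sₕ²/nₕ.
Var(x̄_st) = 0.019572726 + 0.071473834 + 0.002108613 = 0.093155174 → 0.093155.

0.093155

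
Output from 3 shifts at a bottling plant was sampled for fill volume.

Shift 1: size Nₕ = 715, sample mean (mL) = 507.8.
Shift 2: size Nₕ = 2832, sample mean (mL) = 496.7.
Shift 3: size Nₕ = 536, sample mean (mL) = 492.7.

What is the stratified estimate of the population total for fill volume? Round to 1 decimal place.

1: 715·507.8 = 363077
2: 2832·496.7 = 1406654.4
3: 536·492.7 = 264087.2
τ̂ = Σ Nₕx̄ₕ = 2033818.6.

2033818.6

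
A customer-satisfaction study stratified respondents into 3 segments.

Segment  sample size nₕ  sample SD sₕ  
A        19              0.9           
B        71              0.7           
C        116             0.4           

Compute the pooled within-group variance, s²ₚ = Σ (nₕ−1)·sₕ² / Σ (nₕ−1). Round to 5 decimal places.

A: (19−1)·0.9² = 18·0.81 = 14.58
B: (71−1)·0.7² = 70·0.49 = 34.3
C: (116−1)·0.4² = 115·0.16 = 18.4
Numerator = 67.28; denominator = Σ(nₕ−1) = 203.
s²ₚ = 67.28/203 = 0.3314286... → 0.33143.

0.33143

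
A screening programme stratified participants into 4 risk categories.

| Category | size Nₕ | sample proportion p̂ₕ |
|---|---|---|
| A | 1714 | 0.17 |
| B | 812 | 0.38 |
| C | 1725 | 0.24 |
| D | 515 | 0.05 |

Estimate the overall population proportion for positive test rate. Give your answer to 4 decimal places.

Wₕ = Nₕ/N with N = 4766: 0.3596, 0.1704, 0.3619, 0.1081.
p̂_st = 0.3596·0.17 + 0.1704·0.38 + 0.3619·0.24 + 0.1081·0.05 ≈ 0.218147... → 0.2181.

0.2181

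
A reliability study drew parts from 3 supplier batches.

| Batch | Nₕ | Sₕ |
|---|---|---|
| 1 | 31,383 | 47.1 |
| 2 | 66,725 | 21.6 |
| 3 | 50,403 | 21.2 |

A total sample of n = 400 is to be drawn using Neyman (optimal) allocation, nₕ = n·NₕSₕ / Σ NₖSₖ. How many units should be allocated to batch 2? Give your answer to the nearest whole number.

1: NₕSₕ = 31383·47.1 = 1478139.3
2: NₕSₕ = 66725·21.6 = 1441260
3: NₕSₕ = 50403·21.2 = 1068543.6
Σ NₕSₕ = 3987942.9.
n_2 = 400·1441260/3987942.9 = 144.562... → 145.

145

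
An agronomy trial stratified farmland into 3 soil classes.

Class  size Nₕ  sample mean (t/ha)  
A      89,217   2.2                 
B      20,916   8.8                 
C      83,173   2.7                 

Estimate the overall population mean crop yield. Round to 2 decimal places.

x̄_st = (Σ Nₕx̄ₕ) / (Σ Nₕ) = (89217·2.2 + 20916·8.8 + 83173·2.7) / 193306
= 604905.3 / 193306 = 3.1293... → 3.13.

3.13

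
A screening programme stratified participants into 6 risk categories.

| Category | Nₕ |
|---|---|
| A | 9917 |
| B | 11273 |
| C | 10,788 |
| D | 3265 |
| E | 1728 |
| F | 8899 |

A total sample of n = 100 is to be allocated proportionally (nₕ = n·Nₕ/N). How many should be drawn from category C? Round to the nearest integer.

Share of category C = 10788/45870 = 0.23519.
Allocate 100 × 0.23519 = 23.519... → 24.

24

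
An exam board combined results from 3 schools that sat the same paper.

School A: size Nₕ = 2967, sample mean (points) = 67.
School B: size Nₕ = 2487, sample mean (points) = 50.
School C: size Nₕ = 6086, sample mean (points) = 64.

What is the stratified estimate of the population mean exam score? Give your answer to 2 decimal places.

N = 11540; weights Wₕ = Nₕ/N = (0.2571, 0.2155, 0.5274).
x̄_st = Σ Wₕ·x̄ₕ = 0.2571·67 + 0.2155·50 + 0.5274·64 ≈ 61.7542...
→ 61.75.

61.75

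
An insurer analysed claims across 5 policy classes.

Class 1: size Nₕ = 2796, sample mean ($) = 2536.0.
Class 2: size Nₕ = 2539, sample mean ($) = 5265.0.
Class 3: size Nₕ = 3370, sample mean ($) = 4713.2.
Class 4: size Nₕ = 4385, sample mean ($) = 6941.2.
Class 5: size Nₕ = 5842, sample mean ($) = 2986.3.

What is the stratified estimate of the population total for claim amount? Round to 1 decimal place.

1: 2796·2536.0 = 7090656
2: 2539·5265.0 = 13367835
3: 3370·4713.2 = 15883484
4: 4385·6941.2 = 30437162
5: 5842·2986.3 = 17445964.6
τ̂ = Σ Nₕx̄ₕ = 84225101.6.

84225101.6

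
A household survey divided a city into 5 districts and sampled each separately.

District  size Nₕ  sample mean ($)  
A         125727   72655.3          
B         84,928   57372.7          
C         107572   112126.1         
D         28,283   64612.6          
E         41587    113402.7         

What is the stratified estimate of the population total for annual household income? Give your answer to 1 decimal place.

32612426648.6

A: 125727·72655.3 = 9134732903.1
B: 84928·57372.7 = 4872548665.6
C: 107572·112126.1 = 12061628829.2
D: 28283·64612.6 = 1827438165.8
E: 41587·113402.7 = 4716078084.9
τ̂ = Σ Nₕx̄ₕ = 32612426648.6.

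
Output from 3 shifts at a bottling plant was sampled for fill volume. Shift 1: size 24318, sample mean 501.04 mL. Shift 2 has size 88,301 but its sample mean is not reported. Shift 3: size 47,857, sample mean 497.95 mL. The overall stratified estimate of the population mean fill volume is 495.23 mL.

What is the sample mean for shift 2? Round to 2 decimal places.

Σ Nₕx̄ₕ = N·μ, so 88301·x̄_2 = 160476·495.23 − (24318·501.04 + 47857·497.95).
= 79472529.48 − 36014683.87 = 43457845.61.
x̄_2 = 43457845.61 / 88301 = 492.1558... → 492.16.

492.16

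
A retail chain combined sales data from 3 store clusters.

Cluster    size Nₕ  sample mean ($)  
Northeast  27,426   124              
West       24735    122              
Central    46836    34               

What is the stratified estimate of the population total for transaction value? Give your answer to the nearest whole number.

Estimate total by summing Nₕ·x̄ₕ over strata.
27426·124 + 24735·122 + 46836·34 = 3400824 + 3017670 + 1592424 = 8010918.

8010918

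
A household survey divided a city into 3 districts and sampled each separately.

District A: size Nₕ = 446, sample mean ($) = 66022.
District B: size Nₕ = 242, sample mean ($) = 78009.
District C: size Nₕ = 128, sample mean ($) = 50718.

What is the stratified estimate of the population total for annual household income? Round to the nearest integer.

Estimate total by summing Nₕ·x̄ₕ over strata.
446·66022 + 242·78009 + 128·50718 = 29445812 + 18878178 + 6491904 = 54815894.

54815894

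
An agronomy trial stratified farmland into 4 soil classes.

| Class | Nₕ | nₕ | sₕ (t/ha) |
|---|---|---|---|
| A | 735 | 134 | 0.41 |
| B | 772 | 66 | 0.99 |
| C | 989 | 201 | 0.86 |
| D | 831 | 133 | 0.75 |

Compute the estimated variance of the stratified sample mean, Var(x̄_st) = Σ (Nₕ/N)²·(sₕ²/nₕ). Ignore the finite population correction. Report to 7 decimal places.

N = 3327; Wₕ = Nₕ/N.
class A: (735/3327)²·0.41²/134 = 0.0000612255
class B: (772/3327)²·0.99²/66 = 0.0007995681
class C: (989/3327)²·0.86²/201 = 0.0003251530
class D: (831/3327)²·0.75²/133 = 0.0002638562
Sum = 0.0014498028 → 0.0014498.

0.0014498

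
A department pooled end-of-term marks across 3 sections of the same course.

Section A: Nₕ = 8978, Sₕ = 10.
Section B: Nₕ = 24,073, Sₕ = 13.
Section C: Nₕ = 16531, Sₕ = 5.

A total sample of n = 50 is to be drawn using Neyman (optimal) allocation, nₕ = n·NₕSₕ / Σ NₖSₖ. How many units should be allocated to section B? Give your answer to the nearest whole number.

A: NₕSₕ = 8978·10 = 89780
B: NₕSₕ = 24073·13 = 312949
C: NₕSₕ = 16531·5 = 82655
Σ NₕSₕ = 485384.
n_B = 50·312949/485384 = 32.237... → 32.

32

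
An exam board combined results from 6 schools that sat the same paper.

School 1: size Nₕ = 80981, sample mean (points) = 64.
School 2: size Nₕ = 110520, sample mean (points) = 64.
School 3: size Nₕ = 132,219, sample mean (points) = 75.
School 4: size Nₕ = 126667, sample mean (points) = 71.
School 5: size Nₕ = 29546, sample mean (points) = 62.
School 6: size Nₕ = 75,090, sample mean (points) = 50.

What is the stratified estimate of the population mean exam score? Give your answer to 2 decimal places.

66.22

x̄_st = (Σ Nₕx̄ₕ) / (Σ Nₕ) = (80981·64 + 110520·64 + 132219·75 + 126667·71 + 29546·62 + 75090·50) / 555023
= 36752198 / 555023 = 66.2174... → 66.22.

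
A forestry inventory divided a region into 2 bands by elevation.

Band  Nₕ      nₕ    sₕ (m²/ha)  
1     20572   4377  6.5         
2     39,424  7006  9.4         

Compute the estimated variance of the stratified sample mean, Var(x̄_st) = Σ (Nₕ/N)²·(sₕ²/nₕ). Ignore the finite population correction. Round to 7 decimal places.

0.0065807

N = 59996. Term for each stratum: Wₕ²sₕ²/nₕ.
Var(x̄_st) = 0.0011349026 + 0.0054458084 = 0.0065807110 → 0.0065807.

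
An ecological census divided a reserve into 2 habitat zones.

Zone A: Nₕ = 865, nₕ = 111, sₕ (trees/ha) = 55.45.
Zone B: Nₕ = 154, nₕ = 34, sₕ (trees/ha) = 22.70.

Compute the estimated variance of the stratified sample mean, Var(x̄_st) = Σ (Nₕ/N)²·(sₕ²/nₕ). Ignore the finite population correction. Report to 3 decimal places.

20.306

N = 1019. Term for each stratum: Wₕ²sₕ²/nₕ.
Var(x̄_st) = 19.960158 + 0.346151 = 20.306309 → 20.306.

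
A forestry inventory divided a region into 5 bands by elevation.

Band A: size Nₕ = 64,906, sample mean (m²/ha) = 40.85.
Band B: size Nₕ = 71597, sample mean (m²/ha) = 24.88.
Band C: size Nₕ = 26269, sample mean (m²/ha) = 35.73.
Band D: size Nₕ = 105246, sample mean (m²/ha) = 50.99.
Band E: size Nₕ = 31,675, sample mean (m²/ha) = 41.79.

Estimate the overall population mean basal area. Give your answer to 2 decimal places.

N = 64906 + 71597 + 26269 + 105246 + 31675 = 299693.
Weight each subgroup mean by Nₕ/N and sum.
Σ Nₕx̄ₕ = 64906·40.85 + 71597·24.88 + 26269·35.73 + 105246·50.99 + 31675·41.79 = 2651410.1 + 1781333.36 + 938591.37 + 5366493.54 + 1323698.25 = 12061526.62.
Divide by N: 12061526.62 / 299693 = 40.2463... → 40.25.

40.25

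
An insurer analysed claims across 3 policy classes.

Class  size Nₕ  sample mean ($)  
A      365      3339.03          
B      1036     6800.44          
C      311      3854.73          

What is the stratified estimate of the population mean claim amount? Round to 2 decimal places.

5527.35

N = 1712; weights Wₕ = Nₕ/N = (0.2132, 0.6051, 0.1817).
x̄_st = Σ Wₕ·x̄ₕ = 0.2132·3339.03 + 0.6051·6800.44 + 0.1817·3854.73 ≈ 5527.3498...
→ 5527.35.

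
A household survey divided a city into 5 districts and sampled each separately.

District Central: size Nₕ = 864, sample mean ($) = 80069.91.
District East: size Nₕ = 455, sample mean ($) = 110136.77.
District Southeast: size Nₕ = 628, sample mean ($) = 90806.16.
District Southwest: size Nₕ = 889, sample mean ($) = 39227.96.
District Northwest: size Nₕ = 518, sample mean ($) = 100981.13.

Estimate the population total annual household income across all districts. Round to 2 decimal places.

Estimate total by summing Nₕ·x̄ₕ over strata.
864·80069.91 + 455·110136.77 + 628·90806.16 + 889·39227.96 + 518·100981.13 = 69180402.24 + 50112230.35 + 57026268.48 + 34873656.44 + 52308225.34 = 263500782.85.

263500782.85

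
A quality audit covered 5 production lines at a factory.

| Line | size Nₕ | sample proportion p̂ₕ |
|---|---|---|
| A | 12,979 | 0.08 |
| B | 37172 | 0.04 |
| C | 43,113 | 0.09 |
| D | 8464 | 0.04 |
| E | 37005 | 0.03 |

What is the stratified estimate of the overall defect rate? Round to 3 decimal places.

Wₕ = Nₕ/N with N = 138733: 0.0936, 0.2679, 0.3108, 0.0610, 0.2667.
p̂_st = 0.0936·0.08 + 0.2679·0.04 + 0.3108·0.09 + 0.0610·0.04 + 0.2667·0.03 ≈ 0.05661... → 0.057.

0.057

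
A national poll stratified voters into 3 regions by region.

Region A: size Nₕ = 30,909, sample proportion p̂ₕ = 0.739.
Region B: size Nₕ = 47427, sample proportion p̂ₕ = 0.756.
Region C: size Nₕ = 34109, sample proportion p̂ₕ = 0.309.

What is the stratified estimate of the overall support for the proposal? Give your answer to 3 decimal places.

0.616

N = 30909 + 47427 + 34109 = 112445.
Overall proportion = Σ (Nₕ/N)·p̂ₕ.
Σ Nₕp̂ₕ = 22841.751 + 35854.812 + 10539.681 = 69236.244.
69236.244 / 112445 = 0.61573... → 0.616.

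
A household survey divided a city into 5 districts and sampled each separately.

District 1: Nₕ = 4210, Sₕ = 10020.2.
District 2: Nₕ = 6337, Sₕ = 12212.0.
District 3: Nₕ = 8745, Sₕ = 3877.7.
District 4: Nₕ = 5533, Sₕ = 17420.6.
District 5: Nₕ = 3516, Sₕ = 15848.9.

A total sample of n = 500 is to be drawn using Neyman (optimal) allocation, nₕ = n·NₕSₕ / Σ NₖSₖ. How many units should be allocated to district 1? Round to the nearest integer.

69

Σ NₕSₕ = 4210·10020.2 + 6337·12212.0 + 8745·3877.7 + 5533·17420.6 + 3516·15848.9 = 305595884.7.
Share for 1: 42185042/305595884.7 = 0.13804.
n_1 = 500 × 0.13804 = 69.021... → 69.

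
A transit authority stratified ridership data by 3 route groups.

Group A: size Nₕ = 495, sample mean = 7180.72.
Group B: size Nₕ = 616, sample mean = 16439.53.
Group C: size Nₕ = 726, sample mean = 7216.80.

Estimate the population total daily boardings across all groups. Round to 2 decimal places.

18920603.68

Estimate total by summing Nₕ·x̄ₕ over strata.
495·7180.72 + 616·16439.53 + 726·7216.80 = 3554456.4 + 10126750.48 + 5239396.8 = 18920603.68.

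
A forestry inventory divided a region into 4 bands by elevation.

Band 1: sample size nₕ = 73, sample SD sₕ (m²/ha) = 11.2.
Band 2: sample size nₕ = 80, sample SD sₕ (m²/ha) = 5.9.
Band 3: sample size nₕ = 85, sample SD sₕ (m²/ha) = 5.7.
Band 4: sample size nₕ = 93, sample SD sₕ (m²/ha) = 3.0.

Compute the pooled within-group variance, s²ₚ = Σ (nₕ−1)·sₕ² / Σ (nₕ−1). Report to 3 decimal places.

1: (73−1)·11.2² = 72·125.44 = 9031.68
2: (80−1)·5.9² = 79·34.81 = 2749.99
3: (85−1)·5.7² = 84·32.49 = 2729.16
4: (93−1)·3.0² = 92·9 = 828
Numerator = 15338.83; denominator = Σ(nₕ−1) = 327.
s²ₚ = 15338.83/327 = 46.90774... → 46.908.

46.908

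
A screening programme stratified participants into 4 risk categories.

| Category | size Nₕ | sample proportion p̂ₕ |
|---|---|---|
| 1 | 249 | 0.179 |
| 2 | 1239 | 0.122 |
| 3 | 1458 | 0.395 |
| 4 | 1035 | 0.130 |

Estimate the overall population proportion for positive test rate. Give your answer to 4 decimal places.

0.2276

Wₕ = Nₕ/N with N = 3981: 0.0625, 0.3112, 0.3662, 0.2600.
p̂_st = 0.0625·0.179 + 0.3112·0.122 + 0.3662·0.395 + 0.2600·0.130 ≈ 0.227628... → 0.2276.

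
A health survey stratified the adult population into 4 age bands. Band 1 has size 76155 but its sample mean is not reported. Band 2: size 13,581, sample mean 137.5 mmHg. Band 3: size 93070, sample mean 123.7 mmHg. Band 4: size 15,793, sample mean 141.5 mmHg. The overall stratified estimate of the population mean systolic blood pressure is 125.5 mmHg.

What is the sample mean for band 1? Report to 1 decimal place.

122.2

N = 76155 + 13581 + 93070 + 15793 = 198599.
Overall total = μ·N = 125.5·198599 = 24924174.5.
Subtract the known strata: 13581·137.5 + 93070·123.7 + 15793·141.5 = 15614856.
Remaining total for band 1: 24924174.5 − 15614856 = 9309318.5.
Divide by its size: 9309318.5 / 76155 = 122.242... → 122.2.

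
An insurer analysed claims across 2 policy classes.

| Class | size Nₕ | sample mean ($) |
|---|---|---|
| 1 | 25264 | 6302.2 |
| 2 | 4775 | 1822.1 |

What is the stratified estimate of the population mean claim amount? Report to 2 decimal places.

5590.04

x̄_st = (Σ Nₕx̄ₕ) / (Σ Nₕ) = (25264·6302.2 + 4775·1822.1) / 30039
= 167919308.3 / 30039 = 5590.0432... → 5590.04.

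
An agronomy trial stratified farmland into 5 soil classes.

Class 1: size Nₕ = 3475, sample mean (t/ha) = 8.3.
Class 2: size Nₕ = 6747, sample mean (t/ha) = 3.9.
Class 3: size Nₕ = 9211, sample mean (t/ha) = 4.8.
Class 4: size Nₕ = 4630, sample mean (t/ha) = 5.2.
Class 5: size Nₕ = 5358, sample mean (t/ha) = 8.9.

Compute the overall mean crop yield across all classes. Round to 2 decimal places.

N = 3475 + 6747 + 9211 + 4630 + 5358 = 29421.
Weight each subgroup mean by Nₕ/N and sum.
Σ Nₕx̄ₕ = 3475·8.3 + 6747·3.9 + 9211·4.8 + 4630·5.2 + 5358·8.9 = 28842.5 + 26313.3 + 44212.8 + 24076 + 47686.2 = 171130.8.
Divide by N: 171130.8 / 29421 = 5.8166... → 5.82.

5.82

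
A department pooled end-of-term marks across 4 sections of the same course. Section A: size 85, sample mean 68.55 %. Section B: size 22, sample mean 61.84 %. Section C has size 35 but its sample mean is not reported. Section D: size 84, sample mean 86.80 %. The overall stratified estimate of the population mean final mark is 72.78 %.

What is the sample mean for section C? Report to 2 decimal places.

56.28

Σ Nₕx̄ₕ = N·μ, so 35·x̄_C = 226·72.78 − (85·68.55 + 22·61.84 + 84·86.80).
= 16448.28 − 14478.43 = 1969.85.
x̄_C = 1969.85 / 35 = 56.2814... → 56.28.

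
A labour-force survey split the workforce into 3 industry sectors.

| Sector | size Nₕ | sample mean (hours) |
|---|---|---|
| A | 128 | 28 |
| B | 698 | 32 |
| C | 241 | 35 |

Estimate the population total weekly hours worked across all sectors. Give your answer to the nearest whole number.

34355

Estimate total by summing Nₕ·x̄ₕ over strata.
128·28 + 698·32 + 241·35 = 3584 + 22336 + 8435 = 34355.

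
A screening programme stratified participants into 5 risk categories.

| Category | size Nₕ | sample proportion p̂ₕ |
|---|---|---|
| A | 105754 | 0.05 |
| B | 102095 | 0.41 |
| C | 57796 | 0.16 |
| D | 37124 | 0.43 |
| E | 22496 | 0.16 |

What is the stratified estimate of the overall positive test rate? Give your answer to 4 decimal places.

0.2335

N = 105754 + 102095 + 57796 + 37124 + 22496 = 325265.
Overall proportion = Σ (Nₕ/N)·p̂ₕ.
Σ Nₕp̂ₕ = 5287.7 + 41858.95 + 9247.36 + 15963.32 + 3599.36 = 75956.69.
75956.69 / 325265 = 0.233522... → 0.2335.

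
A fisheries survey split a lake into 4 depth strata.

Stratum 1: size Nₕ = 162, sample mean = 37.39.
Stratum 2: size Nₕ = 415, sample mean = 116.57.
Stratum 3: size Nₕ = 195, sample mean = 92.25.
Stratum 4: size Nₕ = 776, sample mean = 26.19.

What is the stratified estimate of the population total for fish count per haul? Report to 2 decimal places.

Estimate total by summing Nₕ·x̄ₕ over strata.
162·37.39 + 415·116.57 + 195·92.25 + 776·26.19 = 6057.18 + 48376.55 + 17988.75 + 20323.44 = 92745.92.

92745.92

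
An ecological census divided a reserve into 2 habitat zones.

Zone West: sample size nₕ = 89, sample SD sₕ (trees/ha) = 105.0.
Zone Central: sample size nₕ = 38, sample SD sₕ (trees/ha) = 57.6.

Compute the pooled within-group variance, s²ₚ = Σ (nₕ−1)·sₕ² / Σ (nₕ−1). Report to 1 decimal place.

West: (89−1)·105.0² = 88·11025 = 970200
Central: (38−1)·57.6² = 37·3317.76 = 122757.12
Numerator = 1092957.12; denominator = Σ(nₕ−1) = 125.
s²ₚ = 1092957.12/125 = 8743.657... → 8743.7.

8743.7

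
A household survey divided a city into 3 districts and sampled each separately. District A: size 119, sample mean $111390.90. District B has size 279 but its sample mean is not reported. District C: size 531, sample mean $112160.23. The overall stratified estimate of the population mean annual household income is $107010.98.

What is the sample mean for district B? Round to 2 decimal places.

95342.66

Σ Nₕx̄ₕ = N·μ, so 279·x̄_B = 929·107010.98 − (119·111390.90 + 531·112160.23).
= 99413200.42 − 72812599.23 = 26600601.19.
x̄_B = 26600601.19 / 279 = 95342.6566... → 95342.66.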